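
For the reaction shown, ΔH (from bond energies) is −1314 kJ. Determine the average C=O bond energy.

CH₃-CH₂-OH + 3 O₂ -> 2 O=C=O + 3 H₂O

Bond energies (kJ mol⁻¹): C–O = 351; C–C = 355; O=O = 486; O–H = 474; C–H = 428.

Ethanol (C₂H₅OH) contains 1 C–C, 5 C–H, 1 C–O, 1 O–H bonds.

Let D be the C=O bond energy.
Σ(broken) = 1×355 + 5×428 + 1×351 + 1×474 + 3×486 = 4778
Σ(formed) = 4×D + 6×474 = 2844 + 4D
ΔH = Σ(broken) − Σ(formed) = (4778) − (2844 + 4D) = +1934 − 4D
Setting this equal to −1314 kJ gives 4D = 3248, so D = 812 kJ/mol.

D(C=O) ≈ 812 kJ/mol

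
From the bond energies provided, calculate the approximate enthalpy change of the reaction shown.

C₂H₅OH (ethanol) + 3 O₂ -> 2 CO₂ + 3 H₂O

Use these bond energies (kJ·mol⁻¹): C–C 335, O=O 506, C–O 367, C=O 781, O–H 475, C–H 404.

Bonds broken (reactants):
  C–C: 1 × 335 = 335
  C–H: 5 × 404 = 2020
  C–O: 1 × 367 = 367
  O–H: 1 × 475 = 475
  O=O: 3 × 506 = 1518
  Σ(broken) = 4715 kJ
Bonds formed (products):
  C=O: 4 × 781 = 3124
  O–H: 6 × 475 = 2850
  Σ(formed) = 5974 kJ
ΔH = Σ(broken) − Σ(formed) = 4715 − 5974 = −1259 kJ

ΔH ≈ −1259 kJ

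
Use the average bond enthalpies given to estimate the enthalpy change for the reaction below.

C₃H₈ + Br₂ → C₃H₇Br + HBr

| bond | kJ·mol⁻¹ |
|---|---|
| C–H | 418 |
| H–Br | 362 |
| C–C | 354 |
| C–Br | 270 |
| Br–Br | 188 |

ΔH ≈ −26 kJ

Bonds broken (reactants):
  Br–Br: 1 × 188 = 188
  C–C: 2 × 354 = 708
  C–H: 8 × 418 = 3344
  Σ(broken) = 4240 kJ
Bonds formed (products):
  C–Br: 1 × 270 = 270
  C–C: 2 × 354 = 708
  C–H: 7 × 418 = 2926
  H–Br: 1 × 362 = 362
  Σ(formed) = 4266 kJ
ΔH = Σ(broken) − Σ(formed) = 4240 − 4266 = −26 kJ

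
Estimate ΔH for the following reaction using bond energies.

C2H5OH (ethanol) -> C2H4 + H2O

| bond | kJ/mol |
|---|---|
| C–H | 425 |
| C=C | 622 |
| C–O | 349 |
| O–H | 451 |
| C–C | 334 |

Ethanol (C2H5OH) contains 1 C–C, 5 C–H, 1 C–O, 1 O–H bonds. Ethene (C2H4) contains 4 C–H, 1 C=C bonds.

ΔH ≈ +35 kJ

Bonds broken (reactants):
  C–C: 1 × 334 = 334
  C–H: 5 × 425 = 2125
  C–O: 1 × 349 = 349
  O–H: 1 × 451 = 451
  Σ(broken) = 3259 kJ
Bonds formed (products):
  C–H: 4 × 425 = 1700
  C=C: 1 × 622 = 622
  O–H: 2 × 451 = 902
  Σ(formed) = 3224 kJ
ΔH = Σ(broken) − Σ(formed) = 3259 − 3224 = +35 kJ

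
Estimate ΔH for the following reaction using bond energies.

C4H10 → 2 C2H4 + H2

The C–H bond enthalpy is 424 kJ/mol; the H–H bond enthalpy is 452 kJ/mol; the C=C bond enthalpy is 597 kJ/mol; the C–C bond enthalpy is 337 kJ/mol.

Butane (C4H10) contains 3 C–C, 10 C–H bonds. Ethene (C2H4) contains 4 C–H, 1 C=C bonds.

ΔH ≈ +213 kJ

Bonds broken (reactants):
  C–C: 3 × 337 = 1011
  C–H: 10 × 424 = 4240
  Σ(broken) = 5251 kJ
Bonds formed (products):
  C–H: 8 × 424 = 3392
  C=C: 2 × 597 = 1194
  H–H: 1 × 452 = 452
  Σ(formed) = 5038 kJ
ΔH = Σ(broken) − Σ(formed) = 5251 − 5038 = +213 kJ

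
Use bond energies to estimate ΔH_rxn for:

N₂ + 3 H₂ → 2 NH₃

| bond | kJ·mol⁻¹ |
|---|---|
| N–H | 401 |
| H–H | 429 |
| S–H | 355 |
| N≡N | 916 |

ΔH ≈ −203 kJ

Bonds broken (reactants):
  H–H: 3 × 429 = 1287
  N≡N: 1 × 916 = 916
  Σ(broken) = 2203 kJ
Bonds formed (products):
  N–H: 6 × 401 = 2406
  Σ(formed) = 2406 kJ
ΔH = Σ(broken) − Σ(formed) = 2203 − 2406 = −203 kJ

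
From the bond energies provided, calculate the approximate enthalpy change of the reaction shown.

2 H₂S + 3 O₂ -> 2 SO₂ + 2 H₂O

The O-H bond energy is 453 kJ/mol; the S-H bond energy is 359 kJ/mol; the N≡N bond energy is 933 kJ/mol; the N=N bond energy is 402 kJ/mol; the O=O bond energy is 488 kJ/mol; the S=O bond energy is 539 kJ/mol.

ΔH ≈ −1068 kJ

Bonds broken (reactants):
  O=O: 3 × 488 = 1464
  S-H: 4 × 359 = 1436
  Σ(broken) = 2900 kJ
Bonds formed (products):
  O-H: 4 × 453 = 1812
  S=O: 4 × 539 = 2156
  Σ(formed) = 3968 kJ
ΔH = Σ(broken) − Σ(formed) = 2900 − 3968 = −1068 kJ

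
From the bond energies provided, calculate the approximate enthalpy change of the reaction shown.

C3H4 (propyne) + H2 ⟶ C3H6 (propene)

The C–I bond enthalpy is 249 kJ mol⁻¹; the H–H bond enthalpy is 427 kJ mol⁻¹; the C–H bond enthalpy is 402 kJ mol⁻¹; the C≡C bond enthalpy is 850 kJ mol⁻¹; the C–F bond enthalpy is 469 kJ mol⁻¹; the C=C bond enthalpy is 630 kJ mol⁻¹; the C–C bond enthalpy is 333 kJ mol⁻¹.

Bonds broken (reactants):
  C≡C: 1 × 850 = 850
  C–C: 1 × 333 = 333
  C–H: 4 × 402 = 1608
  H–H: 1 × 427 = 427
  Σ(broken) = 3218 kJ
Bonds formed (products):
  C–C: 1 × 333 = 333
  C–H: 6 × 402 = 2412
  C=C: 1 × 630 = 630
  Σ(formed) = 3375 kJ
ΔH = Σ(broken) − Σ(formed) = 3218 − 3375 = −157 kJ

ΔH ≈ −157 kJ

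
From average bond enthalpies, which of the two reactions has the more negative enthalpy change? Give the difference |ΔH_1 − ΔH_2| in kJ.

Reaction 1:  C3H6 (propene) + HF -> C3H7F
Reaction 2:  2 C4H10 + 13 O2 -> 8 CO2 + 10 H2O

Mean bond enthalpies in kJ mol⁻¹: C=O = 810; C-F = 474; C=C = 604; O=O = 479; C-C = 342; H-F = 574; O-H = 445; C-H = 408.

Reaction 1:
  Bonds broken (reactants):
    C-C: 1 × 342 = 342
    C-H: 6 × 408 = 2448
    C=C: 1 × 604 = 604
    H-F: 1 × 574 = 574
    Σ(broken) = 3968 kJ
  Bonds formed (products):
    C-C: 2 × 342 = 684
    C-F: 1 × 474 = 474
    C-H: 7 × 408 = 2856
    Σ(formed) = 4014 kJ
  ΔH_1 = 3968 − 4014 = −46 kJ
Reaction 2:
  Bonds broken (reactants):
    C-C: 6 × 342 = 2052
    C-H: 20 × 408 = 8160
    O=O: 13 × 479 = 6227
    Σ(broken) = 16439 kJ
  Bonds formed (products):
    C=O: 16 × 810 = 12960
    O-H: 20 × 445 = 8900
    Σ(formed) = 21860 kJ
  ΔH_2 = 16439 − 21860 = −5421 kJ
ΔH_1 − ΔH_2 = +5375 kJ, so reaction 2 has the more negative ΔH; |ΔH_1 − ΔH_2| = 5375 kJ.

Reaction 2, by 5375 kJ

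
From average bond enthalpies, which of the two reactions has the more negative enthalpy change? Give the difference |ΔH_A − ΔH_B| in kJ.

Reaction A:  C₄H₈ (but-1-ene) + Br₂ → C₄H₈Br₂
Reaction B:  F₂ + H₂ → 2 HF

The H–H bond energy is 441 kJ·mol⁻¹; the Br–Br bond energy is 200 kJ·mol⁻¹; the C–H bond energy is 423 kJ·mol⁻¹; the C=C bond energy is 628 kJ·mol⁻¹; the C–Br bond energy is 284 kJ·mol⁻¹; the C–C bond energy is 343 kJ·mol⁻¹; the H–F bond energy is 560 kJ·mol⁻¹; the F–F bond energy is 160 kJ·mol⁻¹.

Reaction A:
  Bonds broken (reactants):
    Br–Br: 1 × 200 = 200
    C–C: 2 × 343 = 686
    C–H: 8 × 423 = 3384
    C=C: 1 × 628 = 628
    Σ(broken) = 4898 kJ
  Bonds formed (products):
    C–Br: 2 × 284 = 568
    C–C: 3 × 343 = 1029
    C–H: 8 × 423 = 3384
    Σ(formed) = 4981 kJ
  ΔH_A = 4898 − 4981 = −83 kJ
Reaction B:
  Bonds broken (reactants):
    F–F: 1 × 160 = 160
    H–H: 1 × 441 = 441
    Σ(broken) = 601 kJ
  Bonds formed (products):
    H–F: 2 × 560 = 1120
    Σ(formed) = 1120 kJ
  ΔH_B = 601 − 1120 = −519 kJ
ΔH_A − ΔH_B = +436 kJ, so reaction B has the more negative ΔH; |ΔH_A − ΔH_B| = 436 kJ.

Reaction B, by 436 kJ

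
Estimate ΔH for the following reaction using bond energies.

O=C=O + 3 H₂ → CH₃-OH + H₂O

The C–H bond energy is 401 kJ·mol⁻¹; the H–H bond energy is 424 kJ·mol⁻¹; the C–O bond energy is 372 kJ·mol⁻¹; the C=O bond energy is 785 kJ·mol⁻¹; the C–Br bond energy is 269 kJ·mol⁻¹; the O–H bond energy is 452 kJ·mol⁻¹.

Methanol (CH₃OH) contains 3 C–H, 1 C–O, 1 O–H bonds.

ΔH ≈ −89 kJ

Bonds broken (reactants):
  C=O: 2 × 785 = 1570
  H–H: 3 × 424 = 1272
  Σ(broken) = 2842 kJ
Bonds formed (products):
  C–H: 3 × 401 = 1203
  C–O: 1 × 372 = 372
  O–H: 3 × 452 = 1356
  Σ(formed) = 2931 kJ
ΔH = Σ(broken) − Σ(formed) = 2842 − 2931 = −89 kJ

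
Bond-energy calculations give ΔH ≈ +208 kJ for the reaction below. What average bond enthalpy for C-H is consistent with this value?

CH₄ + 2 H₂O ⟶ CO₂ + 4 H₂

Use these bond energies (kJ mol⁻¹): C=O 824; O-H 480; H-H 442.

D(C-H) ≈ 426 kJ/mol

Let D be the C-H bond energy.
Σ(broken) = 4×D + 4×480 = 1920 + 4D
Σ(formed) = 2×824 + 4×442 = 3416
ΔH = Σ(broken) − Σ(formed) = (1920 + 4D) − (3416) = −1496 + 4D
Setting this equal to +208 kJ gives 4D = 1704, so D = 426 kJ/mol.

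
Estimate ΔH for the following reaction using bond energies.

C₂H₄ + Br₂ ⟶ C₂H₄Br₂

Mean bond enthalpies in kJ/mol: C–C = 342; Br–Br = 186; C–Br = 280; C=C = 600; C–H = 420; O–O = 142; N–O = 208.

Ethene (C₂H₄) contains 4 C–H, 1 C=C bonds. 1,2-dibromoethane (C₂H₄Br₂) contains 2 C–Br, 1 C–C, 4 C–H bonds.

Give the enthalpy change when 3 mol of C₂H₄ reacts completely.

Bonds broken (reactants):
  Br–Br: 1 × 186 = 186
  C–H: 4 × 420 = 1680
  C=C: 1 × 600 = 600
  Σ(broken) = 2466 kJ
Bonds formed (products):
  C–Br: 2 × 280 = 560
  C–C: 1 × 342 = 342
  C–H: 4 × 420 = 1680
  Σ(formed) = 2582 kJ
ΔH = Σ(broken) − Σ(formed) = 2466 − 2582 = −116 kJ
For 3× the reaction as written: 3 × (−116) = −348 kJ

ΔH = −348 kJ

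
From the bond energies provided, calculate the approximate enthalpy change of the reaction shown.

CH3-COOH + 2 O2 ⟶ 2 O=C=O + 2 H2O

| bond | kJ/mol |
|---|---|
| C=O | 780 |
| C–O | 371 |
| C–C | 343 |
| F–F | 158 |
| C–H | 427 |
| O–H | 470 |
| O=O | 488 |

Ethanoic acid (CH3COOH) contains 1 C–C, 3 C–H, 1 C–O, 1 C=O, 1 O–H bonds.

Bonds broken (reactants):
  C–C: 1 × 343 = 343
  C–H: 3 × 427 = 1281
  C–O: 1 × 371 = 371
  C=O: 1 × 780 = 780
  O–H: 1 × 470 = 470
  O=O: 2 × 488 = 976
  Σ(broken) = 4221 kJ
Bonds formed (products):
  C=O: 4 × 780 = 3120
  O–H: 4 × 470 = 1880
  Σ(formed) = 5000 kJ
ΔH = Σ(broken) − Σ(formed) = 4221 − 5000 = −779 kJ

ΔH ≈ −779 kJ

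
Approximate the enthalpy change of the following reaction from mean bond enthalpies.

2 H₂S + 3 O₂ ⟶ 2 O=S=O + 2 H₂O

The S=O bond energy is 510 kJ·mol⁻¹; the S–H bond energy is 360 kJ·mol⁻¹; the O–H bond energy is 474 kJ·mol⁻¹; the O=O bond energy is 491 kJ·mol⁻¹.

ΔH ≈ −1023 kJ

Bonds broken (reactants):
  O=O: 3 × 491 = 1473
  S–H: 4 × 360 = 1440
  Σ(broken) = 2913 kJ
Bonds formed (products):
  O–H: 4 × 474 = 1896
  S=O: 4 × 510 = 2040
  Σ(formed) = 3936 kJ
ΔH = Σ(broken) − Σ(formed) = 2913 − 3936 = −1023 kJ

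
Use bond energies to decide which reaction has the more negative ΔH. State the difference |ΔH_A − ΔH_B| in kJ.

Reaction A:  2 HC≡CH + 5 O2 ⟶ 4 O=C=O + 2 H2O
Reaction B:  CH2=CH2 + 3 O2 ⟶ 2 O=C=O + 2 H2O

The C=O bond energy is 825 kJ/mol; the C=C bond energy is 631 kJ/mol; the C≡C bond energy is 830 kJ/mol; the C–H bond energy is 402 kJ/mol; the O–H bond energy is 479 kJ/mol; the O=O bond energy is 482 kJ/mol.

Reaction A, by 1307 kJ

Reaction A:
  Bonds broken (reactants):
    C≡C: 2 × 830 = 1660
    C–H: 4 × 402 = 1608
    O=O: 5 × 482 = 2410
    Σ(broken) = 5678 kJ
  Bonds formed (products):
    C=O: 8 × 825 = 6600
    O–H: 4 × 479 = 1916
    Σ(formed) = 8516 kJ
  ΔH_A = 5678 − 8516 = −2838 kJ
Reaction B:
  Bonds broken (reactants):
    C–H: 4 × 402 = 1608
    C=C: 1 × 631 = 631
    O=O: 3 × 482 = 1446
    Σ(broken) = 3685 kJ
  Bonds formed (products):
    C=O: 4 × 825 = 3300
    O–H: 4 × 479 = 1916
    Σ(formed) = 5216 kJ
  ΔH_B = 3685 − 5216 = −1531 kJ
ΔH_A − ΔH_B = −1307 kJ, so reaction A has the more negative ΔH; |ΔH_A − ΔH_B| = 1307 kJ.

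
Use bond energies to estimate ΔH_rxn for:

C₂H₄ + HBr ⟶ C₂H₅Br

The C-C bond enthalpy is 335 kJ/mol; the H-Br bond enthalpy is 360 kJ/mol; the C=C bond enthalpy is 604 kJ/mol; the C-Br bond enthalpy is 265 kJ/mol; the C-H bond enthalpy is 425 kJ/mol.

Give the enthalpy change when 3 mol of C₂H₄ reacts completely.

Bonds broken (reactants):
  C-H: 4 × 425 = 1700
  C=C: 1 × 604 = 604
  H-Br: 1 × 360 = 360
  Σ(broken) = 2664 kJ
Bonds formed (products):
  C-Br: 1 × 265 = 265
  C-C: 1 × 335 = 335
  C-H: 5 × 425 = 2125
  Σ(formed) = 2725 kJ
ΔH = Σ(broken) − Σ(formed) = 2664 − 2725 = −61 kJ
For 3× the reaction as written: 3 × (−61) = −183 kJ

ΔH = −183 kJ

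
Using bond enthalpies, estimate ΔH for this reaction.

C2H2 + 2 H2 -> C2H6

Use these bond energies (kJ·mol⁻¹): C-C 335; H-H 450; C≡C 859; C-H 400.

Bonds broken (reactants):
  C≡C: 1 × 859 = 859
  C-H: 2 × 400 = 800
  H-H: 2 × 450 = 900
  Σ(broken) = 2559 kJ
Bonds formed (products):
  C-C: 1 × 335 = 335
  C-H: 6 × 400 = 2400
  Σ(formed) = 2735 kJ
ΔH = Σ(broken) − Σ(formed) = 2559 − 2735 = −176 kJ

ΔH ≈ −176 kJ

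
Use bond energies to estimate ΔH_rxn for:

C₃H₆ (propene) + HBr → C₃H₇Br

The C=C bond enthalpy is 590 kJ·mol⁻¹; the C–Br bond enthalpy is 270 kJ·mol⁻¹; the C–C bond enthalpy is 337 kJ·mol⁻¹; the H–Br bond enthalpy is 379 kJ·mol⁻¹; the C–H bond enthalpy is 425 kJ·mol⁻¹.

ΔH ≈ −63 kJ

Bonds broken (reactants):
  C–C: 1 × 337 = 337
  C–H: 6 × 425 = 2550
  C=C: 1 × 590 = 590
  H–Br: 1 × 379 = 379
  Σ(broken) = 3856 kJ
Bonds formed (products):
  C–Br: 1 × 270 = 270
  C–C: 2 × 337 = 674
  C–H: 7 × 425 = 2975
  Σ(formed) = 3919 kJ
ΔH = Σ(broken) − Σ(formed) = 3856 − 3919 = −63 kJ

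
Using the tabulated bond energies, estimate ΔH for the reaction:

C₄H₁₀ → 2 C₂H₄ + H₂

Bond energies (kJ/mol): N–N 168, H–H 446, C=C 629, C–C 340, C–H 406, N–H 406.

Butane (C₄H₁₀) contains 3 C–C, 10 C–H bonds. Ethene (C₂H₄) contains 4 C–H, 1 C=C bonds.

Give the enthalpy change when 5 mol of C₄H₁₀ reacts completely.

Bonds broken (reactants):
  C–C: 3 × 340 = 1020
  C–H: 10 × 406 = 4060
  Σ(broken) = 5080 kJ
Bonds formed (products):
  C–H: 8 × 406 = 3248
  C=C: 2 × 629 = 1258
  H–H: 1 × 446 = 446
  Σ(formed) = 4952 kJ
ΔH = Σ(broken) − Σ(formed) = 5080 − 4952 = +128 kJ
For 5× the reaction as written: 5 × (+128) = +640 kJ

ΔH = +640 kJ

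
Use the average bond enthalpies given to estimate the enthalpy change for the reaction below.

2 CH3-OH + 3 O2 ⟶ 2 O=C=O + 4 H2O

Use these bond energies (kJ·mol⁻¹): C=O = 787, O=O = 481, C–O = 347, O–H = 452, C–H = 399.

Bonds broken (reactants):
  C–H: 6 × 399 = 2394
  C–O: 2 × 347 = 694
  O–H: 2 × 452 = 904
  O=O: 3 × 481 = 1443
  Σ(broken) = 5435 kJ
Bonds formed (products):
  C=O: 4 × 787 = 3148
  O–H: 8 × 452 = 3616
  Σ(formed) = 6764 kJ
ΔH = Σ(broken) − Σ(formed) = 5435 − 6764 = −1329 kJ

ΔH ≈ −1329 kJ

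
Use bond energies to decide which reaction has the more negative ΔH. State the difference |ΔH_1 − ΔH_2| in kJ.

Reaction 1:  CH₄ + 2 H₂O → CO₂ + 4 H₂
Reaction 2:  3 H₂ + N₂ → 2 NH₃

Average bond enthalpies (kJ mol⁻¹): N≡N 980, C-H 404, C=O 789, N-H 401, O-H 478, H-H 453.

Reaction 2, by 205 kJ

Reaction 1:
  Bonds broken (reactants):
    C-H: 4 × 404 = 1616
    O-H: 4 × 478 = 1912
    Σ(broken) = 3528 kJ
  Bonds formed (products):
    C=O: 2 × 789 = 1578
    H-H: 4 × 453 = 1812
    Σ(formed) = 3390 kJ
  ΔH_1 = 3528 − 3390 = +138 kJ
Reaction 2:
  Bonds broken (reactants):
    H-H: 3 × 453 = 1359
    N≡N: 1 × 980 = 980
    Σ(broken) = 2339 kJ
  Bonds formed (products):
    N-H: 6 × 401 = 2406
    Σ(formed) = 2406 kJ
  ΔH_2 = 2339 − 2406 = −67 kJ
ΔH_1 − ΔH_2 = +205 kJ, so reaction 2 has the more negative ΔH; |ΔH_1 − ΔH_2| = 205 kJ.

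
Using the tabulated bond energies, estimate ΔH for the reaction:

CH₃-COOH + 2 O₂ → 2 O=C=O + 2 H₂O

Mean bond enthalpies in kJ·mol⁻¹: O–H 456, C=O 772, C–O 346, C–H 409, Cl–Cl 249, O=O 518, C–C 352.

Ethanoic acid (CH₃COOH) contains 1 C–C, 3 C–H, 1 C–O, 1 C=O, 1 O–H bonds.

Bonds broken (reactants):
  C–C: 1 × 352 = 352
  C–H: 3 × 409 = 1227
  C–O: 1 × 346 = 346
  C=O: 1 × 772 = 772
  O–H: 1 × 456 = 456
  O=O: 2 × 518 = 1036
  Σ(broken) = 4189 kJ
Bonds formed (products):
  C=O: 4 × 772 = 3088
  O–H: 4 × 456 = 1824
  Σ(formed) = 4912 kJ
ΔH = Σ(broken) − Σ(formed) = 4189 − 4912 = −723 kJ

ΔH ≈ −723 kJ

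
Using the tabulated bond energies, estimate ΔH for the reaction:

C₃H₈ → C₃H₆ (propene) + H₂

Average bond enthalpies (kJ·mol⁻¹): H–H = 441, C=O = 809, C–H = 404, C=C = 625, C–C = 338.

Bonds broken (reactants):
  C–C: 2 × 338 = 676
  C–H: 8 × 404 = 3232
  Σ(broken) = 3908 kJ
Bonds formed (products):
  C–C: 1 × 338 = 338
  C–H: 6 × 404 = 2424
  C=C: 1 × 625 = 625
  H–H: 1 × 441 = 441
  Σ(formed) = 3828 kJ
ΔH = Σ(broken) − Σ(formed) = 3908 − 3828 = +80 kJ

ΔH ≈ +80 kJ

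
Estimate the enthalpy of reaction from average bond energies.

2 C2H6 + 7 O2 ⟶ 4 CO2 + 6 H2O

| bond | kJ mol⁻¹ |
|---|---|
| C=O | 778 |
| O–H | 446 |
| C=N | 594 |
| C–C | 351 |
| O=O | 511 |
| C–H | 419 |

Bonds broken (reactants):
  C–C: 2 × 351 = 702
  C–H: 12 × 419 = 5028
  O=O: 7 × 511 = 3577
  Σ(broken) = 9307 kJ
Bonds formed (products):
  C=O: 8 × 778 = 6224
  O–H: 12 × 446 = 5352
  Σ(formed) = 11576 kJ
ΔH = Σ(broken) − Σ(formed) = 9307 − 11576 = −2269 kJ

ΔH ≈ −2269 kJ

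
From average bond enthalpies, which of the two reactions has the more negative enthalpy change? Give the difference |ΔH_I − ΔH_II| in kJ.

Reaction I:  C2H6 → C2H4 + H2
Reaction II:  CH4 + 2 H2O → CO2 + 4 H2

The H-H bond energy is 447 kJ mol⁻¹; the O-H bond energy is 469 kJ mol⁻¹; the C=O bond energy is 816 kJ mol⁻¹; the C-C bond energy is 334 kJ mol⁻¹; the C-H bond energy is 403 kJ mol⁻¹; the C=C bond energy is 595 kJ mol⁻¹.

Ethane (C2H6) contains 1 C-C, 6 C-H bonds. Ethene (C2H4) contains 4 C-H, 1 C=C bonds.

Reaction I:
  Bonds broken (reactants):
    C-C: 1 × 334 = 334
    C-H: 6 × 403 = 2418
    Σ(broken) = 2752 kJ
  Bonds formed (products):
    C-H: 4 × 403 = 1612
    C=C: 1 × 595 = 595
    H-H: 1 × 447 = 447
    Σ(formed) = 2654 kJ
  ΔH_I = 2752 − 2654 = +98 kJ
Reaction II:
  Bonds broken (reactants):
    C-H: 4 × 403 = 1612
    O-H: 4 × 469 = 1876
    Σ(broken) = 3488 kJ
  Bonds formed (products):
    C=O: 2 × 816 = 1632
    H-H: 4 × 447 = 1788
    Σ(formed) = 3420 kJ
  ΔH_II = 3488 − 3420 = +68 kJ
ΔH_I − ΔH_II = +30 kJ, so reaction II has the more negative ΔH; |ΔH_I − ΔH_II| = 30 kJ.

Reaction II, by 30 kJ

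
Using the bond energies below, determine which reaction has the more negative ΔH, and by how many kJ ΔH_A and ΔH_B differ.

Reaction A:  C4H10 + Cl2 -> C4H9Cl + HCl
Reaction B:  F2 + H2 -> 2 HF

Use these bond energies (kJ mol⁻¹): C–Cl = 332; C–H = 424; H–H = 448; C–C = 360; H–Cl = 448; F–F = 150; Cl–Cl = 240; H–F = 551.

Reaction A:
  Bonds broken (reactants):
    C–C: 3 × 360 = 1080
    C–H: 10 × 424 = 4240
    Cl–Cl: 1 × 240 = 240
    Σ(broken) = 5560 kJ
  Bonds formed (products):
    C–C: 3 × 360 = 1080
    C–Cl: 1 × 332 = 332
    C–H: 9 × 424 = 3816
    H–Cl: 1 × 448 = 448
    Σ(formed) = 5676 kJ
  ΔH_A = 5560 − 5676 = −116 kJ
Reaction B:
  Bonds broken (reactants):
    F–F: 1 × 150 = 150
    H–H: 1 × 448 = 448
    Σ(broken) = 598 kJ
  Bonds formed (products):
    H–F: 2 × 551 = 1102
    Σ(formed) = 1102 kJ
  ΔH_B = 598 − 1102 = −504 kJ
ΔH_A − ΔH_B = +388 kJ, so reaction B has the more negative ΔH; |ΔH_A − ΔH_B| = 388 kJ.

Reaction B, by 388 kJ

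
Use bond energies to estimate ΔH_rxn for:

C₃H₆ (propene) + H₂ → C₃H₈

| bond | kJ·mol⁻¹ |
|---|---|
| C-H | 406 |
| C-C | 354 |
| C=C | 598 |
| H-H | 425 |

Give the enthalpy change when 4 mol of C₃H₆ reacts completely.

ΔH = −572 kJ

Bonds broken (reactants):
  C-C: 1 × 354 = 354
  C-H: 6 × 406 = 2436
  C=C: 1 × 598 = 598
  H-H: 1 × 425 = 425
  Σ(broken) = 3813 kJ
Bonds formed (products):
  C-C: 2 × 354 = 708
  C-H: 8 × 406 = 3248
  Σ(formed) = 3956 kJ
ΔH = Σ(broken) − Σ(formed) = 3813 − 3956 = −143 kJ
For 4× the reaction as written: 4 × (−143) = −572 kJ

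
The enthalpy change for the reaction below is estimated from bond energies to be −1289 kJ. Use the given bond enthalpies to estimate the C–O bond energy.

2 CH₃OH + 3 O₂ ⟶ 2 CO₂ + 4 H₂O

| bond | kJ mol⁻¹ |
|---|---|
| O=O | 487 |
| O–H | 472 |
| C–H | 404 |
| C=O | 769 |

D(C–O) ≈ 367 kJ/mol

Let D be the C–O bond energy.
Σ(broken) = 6×404 + 2×D + 2×472 + 3×487 = 4829 + 2D
Σ(formed) = 4×769 + 8×472 = 6852
ΔH = Σ(broken) − Σ(formed) = (4829 + 2D) − (6852) = −2023 + 2D
Setting this equal to −1289 kJ gives 2D = 734, so D = 367 kJ/mol.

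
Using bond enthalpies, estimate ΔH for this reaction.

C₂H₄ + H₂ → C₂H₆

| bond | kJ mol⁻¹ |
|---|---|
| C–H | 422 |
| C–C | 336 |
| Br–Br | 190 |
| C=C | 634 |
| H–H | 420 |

Bonds broken (reactants):
  C–H: 4 × 422 = 1688
  C=C: 1 × 634 = 634
  H–H: 1 × 420 = 420
  Σ(broken) = 2742 kJ
Bonds formed (products):
  C–C: 1 × 336 = 336
  C–H: 6 × 422 = 2532
  Σ(formed) = 2868 kJ
ΔH = Σ(broken) − Σ(formed) = 2742 − 2868 = −126 kJ

ΔH ≈ −126 kJ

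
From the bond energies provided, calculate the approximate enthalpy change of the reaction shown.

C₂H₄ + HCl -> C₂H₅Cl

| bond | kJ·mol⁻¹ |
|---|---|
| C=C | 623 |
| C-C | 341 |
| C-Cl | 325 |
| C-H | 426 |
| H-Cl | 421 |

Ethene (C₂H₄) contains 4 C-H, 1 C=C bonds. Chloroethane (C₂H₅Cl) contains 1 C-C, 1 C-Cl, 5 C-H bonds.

ΔH ≈ −48 kJ

Bonds broken (reactants):
  C-H: 4 × 426 = 1704
  C=C: 1 × 623 = 623
  H-Cl: 1 × 421 = 421
  Σ(broken) = 2748 kJ
Bonds formed (products):
  C-C: 1 × 341 = 341
  C-Cl: 1 × 325 = 325
  C-H: 5 × 426 = 2130
  Σ(formed) = 2796 kJ
ΔH = Σ(broken) − Σ(formed) = 2748 − 2796 = −48 kJ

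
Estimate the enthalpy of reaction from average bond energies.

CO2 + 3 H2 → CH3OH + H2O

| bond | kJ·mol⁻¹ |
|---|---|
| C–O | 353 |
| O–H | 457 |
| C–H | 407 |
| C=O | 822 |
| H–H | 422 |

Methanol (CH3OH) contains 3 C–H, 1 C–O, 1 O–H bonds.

Bonds broken (reactants):
  C=O: 2 × 822 = 1644
  H–H: 3 × 422 = 1266
  Σ(broken) = 2910 kJ
Bonds formed (products):
  C–H: 3 × 407 = 1221
  C–O: 1 × 353 = 353
  O–H: 3 × 457 = 1371
  Σ(formed) = 2945 kJ
ΔH = Σ(broken) − Σ(formed) = 2910 − 2945 = −35 kJ

ΔH ≈ −35 kJ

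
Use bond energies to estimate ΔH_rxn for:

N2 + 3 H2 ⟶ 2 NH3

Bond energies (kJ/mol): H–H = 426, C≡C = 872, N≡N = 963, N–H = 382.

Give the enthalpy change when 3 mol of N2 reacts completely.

Bonds broken (reactants):
  H–H: 3 × 426 = 1278
  N≡N: 1 × 963 = 963
  Σ(broken) = 2241 kJ
Bonds formed (products):
  N–H: 6 × 382 = 2292
  Σ(formed) = 2292 kJ
ΔH = Σ(broken) − Σ(formed) = 2241 − 2292 = −51 kJ
For 3× the reaction as written: 3 × (−51) = −153 kJ

ΔH = −153 kJ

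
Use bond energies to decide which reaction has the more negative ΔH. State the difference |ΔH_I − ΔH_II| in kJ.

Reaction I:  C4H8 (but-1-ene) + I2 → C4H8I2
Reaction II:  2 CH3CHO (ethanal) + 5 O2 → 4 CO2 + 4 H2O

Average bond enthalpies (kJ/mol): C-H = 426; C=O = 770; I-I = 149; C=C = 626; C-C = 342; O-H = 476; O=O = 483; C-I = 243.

Reaction I:
  Bonds broken (reactants):
    C-C: 2 × 342 = 684
    C-H: 8 × 426 = 3408
    C=C: 1 × 626 = 626
    I-I: 1 × 149 = 149
    Σ(broken) = 4867 kJ
  Bonds formed (products):
    C-C: 3 × 342 = 1026
    C-H: 8 × 426 = 3408
    C-I: 2 × 243 = 486
    Σ(formed) = 4920 kJ
  ΔH_I = 4867 − 4920 = −53 kJ
Reaction II:
  Bonds broken (reactants):
    C-C: 2 × 342 = 684
    C-H: 8 × 426 = 3408
    C=O: 2 × 770 = 1540
    O=O: 5 × 483 = 2415
    Σ(broken) = 8047 kJ
  Bonds formed (products):
    C=O: 8 × 770 = 6160
    O-H: 8 × 476 = 3808
    Σ(formed) = 9968 kJ
  ΔH_II = 8047 − 9968 = −1921 kJ
ΔH_I − ΔH_II = +1868 kJ, so reaction II has the more negative ΔH; |ΔH_I − ΔH_II| = 1868 kJ.

Reaction II, by 1868 kJ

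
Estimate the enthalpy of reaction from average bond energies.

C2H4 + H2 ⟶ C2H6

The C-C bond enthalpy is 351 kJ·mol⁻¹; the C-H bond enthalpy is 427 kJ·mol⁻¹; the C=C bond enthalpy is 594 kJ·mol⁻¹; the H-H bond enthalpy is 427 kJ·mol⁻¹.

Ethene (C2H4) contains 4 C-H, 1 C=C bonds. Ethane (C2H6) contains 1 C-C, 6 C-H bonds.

ΔH ≈ −184 kJ

Bonds broken (reactants):
  C-H: 4 × 427 = 1708
  C=C: 1 × 594 = 594
  H-H: 1 × 427 = 427
  Σ(broken) = 2729 kJ
Bonds formed (products):
  C-C: 1 × 351 = 351
  C-H: 6 × 427 = 2562
  Σ(formed) = 2913 kJ
ΔH = Σ(broken) − Σ(formed) = 2729 − 2913 = −184 kJ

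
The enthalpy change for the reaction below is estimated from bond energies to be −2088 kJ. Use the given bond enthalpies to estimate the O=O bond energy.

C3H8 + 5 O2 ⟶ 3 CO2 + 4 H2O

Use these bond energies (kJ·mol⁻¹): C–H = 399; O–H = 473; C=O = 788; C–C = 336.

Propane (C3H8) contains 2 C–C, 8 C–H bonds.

Let D be the O=O bond energy.
Σ(broken) = 2×336 + 8×399 + 5×D = 3864 + 5D
Σ(formed) = 6×788 + 8×473 = 8512
ΔH = Σ(broken) − Σ(formed) = (3864 + 5D) − (8512) = −4648 + 5D
Setting this equal to −2088 kJ gives 5D = 2560, so D = 512 kJ/mol.

D(O=O) ≈ 512 kJ/mol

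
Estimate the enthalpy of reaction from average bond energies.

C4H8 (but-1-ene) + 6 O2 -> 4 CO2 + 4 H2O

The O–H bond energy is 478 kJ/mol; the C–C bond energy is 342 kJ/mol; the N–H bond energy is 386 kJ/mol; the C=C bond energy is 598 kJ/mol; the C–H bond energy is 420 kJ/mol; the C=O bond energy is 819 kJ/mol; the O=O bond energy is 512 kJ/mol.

ΔH ≈ −2662 kJ

Bonds broken (reactants):
  C–C: 2 × 342 = 684
  C–H: 8 × 420 = 3360
  C=C: 1 × 598 = 598
  O=O: 6 × 512 = 3072
  Σ(broken) = 7714 kJ
Bonds formed (products):
  C=O: 8 × 819 = 6552
  O–H: 8 × 478 = 3824
  Σ(formed) = 10376 kJ
ΔH = Σ(broken) − Σ(formed) = 7714 − 10376 = −2662 kJ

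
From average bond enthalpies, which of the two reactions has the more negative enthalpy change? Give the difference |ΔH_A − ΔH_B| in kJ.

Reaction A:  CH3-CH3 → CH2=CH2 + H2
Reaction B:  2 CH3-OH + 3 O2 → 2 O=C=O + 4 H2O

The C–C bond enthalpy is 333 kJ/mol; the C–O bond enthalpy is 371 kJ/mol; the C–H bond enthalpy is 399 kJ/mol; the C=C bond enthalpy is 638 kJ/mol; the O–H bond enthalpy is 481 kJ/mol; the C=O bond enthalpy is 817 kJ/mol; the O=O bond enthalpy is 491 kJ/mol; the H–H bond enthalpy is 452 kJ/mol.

Reaction B, by 1586 kJ

Reaction A:
  Bonds broken (reactants):
    C–C: 1 × 333 = 333
    C–H: 6 × 399 = 2394
    Σ(broken) = 2727 kJ
  Bonds formed (products):
    C–H: 4 × 399 = 1596
    C=C: 1 × 638 = 638
    H–H: 1 × 452 = 452
    Σ(formed) = 2686 kJ
  ΔH_A = 2727 − 2686 = +41 kJ
Reaction B:
  Bonds broken (reactants):
    C–H: 6 × 399 = 2394
    C–O: 2 × 371 = 742
    O–H: 2 × 481 = 962
    O=O: 3 × 491 = 1473
    Σ(broken) = 5571 kJ
  Bonds formed (products):
    C=O: 4 × 817 = 3268
    O–H: 8 × 481 = 3848
    Σ(formed) = 7116 kJ
  ΔH_B = 5571 − 7116 = −1545 kJ
ΔH_A − ΔH_B = +1586 kJ, so reaction B has the more negative ΔH; |ΔH_A − ΔH_B| = 1586 kJ.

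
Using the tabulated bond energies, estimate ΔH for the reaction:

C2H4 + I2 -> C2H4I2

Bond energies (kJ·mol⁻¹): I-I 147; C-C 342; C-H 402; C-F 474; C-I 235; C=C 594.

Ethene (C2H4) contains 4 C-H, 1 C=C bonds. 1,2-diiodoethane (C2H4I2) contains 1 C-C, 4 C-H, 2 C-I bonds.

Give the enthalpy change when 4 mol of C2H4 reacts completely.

ΔH = −284 kJ

Bonds broken (reactants):
  C-H: 4 × 402 = 1608
  C=C: 1 × 594 = 594
  I-I: 1 × 147 = 147
  Σ(broken) = 2349 kJ
Bonds formed (products):
  C-C: 1 × 342 = 342
  C-H: 4 × 402 = 1608
  C-I: 2 × 235 = 470
  Σ(formed) = 2420 kJ
ΔH = Σ(broken) − Σ(formed) = 2349 − 2420 = −71 kJ
For 4× the reaction as written: 4 × (−71) = −284 kJ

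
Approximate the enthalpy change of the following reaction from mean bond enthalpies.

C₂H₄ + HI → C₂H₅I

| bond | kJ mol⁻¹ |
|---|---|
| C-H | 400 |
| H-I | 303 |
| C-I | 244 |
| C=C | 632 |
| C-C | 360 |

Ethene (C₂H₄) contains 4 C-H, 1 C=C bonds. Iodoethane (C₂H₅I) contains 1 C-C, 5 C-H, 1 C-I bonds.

ΔH ≈ −69 kJ

Bonds broken (reactants):
  C-H: 4 × 400 = 1600
  C=C: 1 × 632 = 632
  H-I: 1 × 303 = 303
  Σ(broken) = 2535 kJ
Bonds formed (products):
  C-C: 1 × 360 = 360
  C-H: 5 × 400 = 2000
  C-I: 1 × 244 = 244
  Σ(formed) = 2604 kJ
ΔH = Σ(broken) − Σ(formed) = 2535 − 2604 = −69 kJ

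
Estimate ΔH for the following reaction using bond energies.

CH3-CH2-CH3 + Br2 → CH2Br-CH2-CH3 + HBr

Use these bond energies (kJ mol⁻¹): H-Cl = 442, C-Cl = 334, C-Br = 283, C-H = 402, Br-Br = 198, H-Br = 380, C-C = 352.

ΔH ≈ −63 kJ

Bonds broken (reactants):
  Br-Br: 1 × 198 = 198
  C-C: 2 × 352 = 704
  C-H: 8 × 402 = 3216
  Σ(broken) = 4118 kJ
Bonds formed (products):
  C-Br: 1 × 283 = 283
  C-C: 2 × 352 = 704
  C-H: 7 × 402 = 2814
  H-Br: 1 × 380 = 380
  Σ(formed) = 4181 kJ
ΔH = Σ(broken) − Σ(formed) = 4118 − 4181 = −63 kJ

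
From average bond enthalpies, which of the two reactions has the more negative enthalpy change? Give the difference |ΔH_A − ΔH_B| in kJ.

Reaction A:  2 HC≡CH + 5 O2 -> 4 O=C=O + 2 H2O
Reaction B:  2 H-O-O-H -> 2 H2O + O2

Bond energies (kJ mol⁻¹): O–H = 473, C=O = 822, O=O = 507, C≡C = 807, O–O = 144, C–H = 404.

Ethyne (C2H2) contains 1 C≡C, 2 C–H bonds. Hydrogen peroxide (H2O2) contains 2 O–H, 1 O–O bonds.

Reaction A, by 2484 kJ

Reaction A:
  Bonds broken (reactants):
    C≡C: 2 × 807 = 1614
    C–H: 4 × 404 = 1616
    O=O: 5 × 507 = 2535
    Σ(broken) = 5765 kJ
  Bonds formed (products):
    C=O: 8 × 822 = 6576
    O–H: 4 × 473 = 1892
    Σ(formed) = 8468 kJ
  ΔH_A = 5765 − 8468 = −2703 kJ
Reaction B:
  Bonds broken (reactants):
    O–H: 4 × 473 = 1892
    O–O: 2 × 144 = 288
    Σ(broken) = 2180 kJ
  Bonds formed (products):
    O–H: 4 × 473 = 1892
    O=O: 1 × 507 = 507
    Σ(formed) = 2399 kJ
  ΔH_B = 2180 − 2399 = −219 kJ
ΔH_A − ΔH_B = −2484 kJ, so reaction A has the more negative ΔH; |ΔH_A − ΔH_B| = 2484 kJ.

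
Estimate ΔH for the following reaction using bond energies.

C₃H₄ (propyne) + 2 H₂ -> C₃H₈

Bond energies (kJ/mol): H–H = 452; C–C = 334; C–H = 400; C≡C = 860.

ΔH ≈ −170 kJ

Bonds broken (reactants):
  C≡C: 1 × 860 = 860
  C–C: 1 × 334 = 334
  C–H: 4 × 400 = 1600
  H–H: 2 × 452 = 904
  Σ(broken) = 3698 kJ
Bonds formed (products):
  C–C: 2 × 334 = 668
  C–H: 8 × 400 = 3200
  Σ(formed) = 3868 kJ
ΔH = Σ(broken) − Σ(formed) = 3698 − 3868 = −170 kJ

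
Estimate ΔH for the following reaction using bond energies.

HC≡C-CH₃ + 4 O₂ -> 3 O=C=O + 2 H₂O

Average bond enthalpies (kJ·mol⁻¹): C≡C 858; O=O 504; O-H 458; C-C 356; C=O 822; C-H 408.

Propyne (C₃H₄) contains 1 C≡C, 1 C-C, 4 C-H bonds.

ΔH ≈ −1902 kJ

Bonds broken (reactants):
  C≡C: 1 × 858 = 858
  C-C: 1 × 356 = 356
  C-H: 4 × 408 = 1632
  O=O: 4 × 504 = 2016
  Σ(broken) = 4862 kJ
Bonds formed (products):
  C=O: 6 × 822 = 4932
  O-H: 4 × 458 = 1832
  Σ(formed) = 6764 kJ
ΔH = Σ(broken) − Σ(formed) = 4862 − 6764 = −1902 kJ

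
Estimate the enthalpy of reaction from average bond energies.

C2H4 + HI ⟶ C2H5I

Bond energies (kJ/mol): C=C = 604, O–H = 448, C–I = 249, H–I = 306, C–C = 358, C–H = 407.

ΔH ≈ −104 kJ

Bonds broken (reactants):
  C–H: 4 × 407 = 1628
  C=C: 1 × 604 = 604
  H–I: 1 × 306 = 306
  Σ(broken) = 2538 kJ
Bonds formed (products):
  C–C: 1 × 358 = 358
  C–H: 5 × 407 = 2035
  C–I: 1 × 249 = 249
  Σ(formed) = 2642 kJ
ΔH = Σ(broken) − Σ(formed) = 2538 − 2642 = −104 kJ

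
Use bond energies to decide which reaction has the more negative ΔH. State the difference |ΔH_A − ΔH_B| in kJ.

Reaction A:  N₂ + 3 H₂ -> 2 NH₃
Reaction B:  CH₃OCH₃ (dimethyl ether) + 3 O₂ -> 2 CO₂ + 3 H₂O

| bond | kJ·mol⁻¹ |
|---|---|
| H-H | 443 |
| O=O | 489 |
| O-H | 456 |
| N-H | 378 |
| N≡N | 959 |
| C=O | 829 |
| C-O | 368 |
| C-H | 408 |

Reaction B, by 1421 kJ

Reaction A:
  Bonds broken (reactants):
    H-H: 3 × 443 = 1329
    N≡N: 1 × 959 = 959
    Σ(broken) = 2288 kJ
  Bonds formed (products):
    N-H: 6 × 378 = 2268
    Σ(formed) = 2268 kJ
  ΔH_A = 2288 − 2268 = +20 kJ
Reaction B:
  Bonds broken (reactants):
    C-H: 6 × 408 = 2448
    C-O: 2 × 368 = 736
    O=O: 3 × 489 = 1467
    Σ(broken) = 4651 kJ
  Bonds formed (products):
    C=O: 4 × 829 = 3316
    O-H: 6 × 456 = 2736
    Σ(formed) = 6052 kJ
  ΔH_B = 4651 − 6052 = −1401 kJ
ΔH_A − ΔH_B = +1421 kJ, so reaction B has the more negative ΔH; |ΔH_A − ΔH_B| = 1421 kJ.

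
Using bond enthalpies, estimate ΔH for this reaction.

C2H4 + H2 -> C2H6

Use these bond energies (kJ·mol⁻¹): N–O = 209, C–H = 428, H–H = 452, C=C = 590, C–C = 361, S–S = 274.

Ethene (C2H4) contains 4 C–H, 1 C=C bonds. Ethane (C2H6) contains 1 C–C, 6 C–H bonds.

Bonds broken (reactants):
  C–H: 4 × 428 = 1712
  C=C: 1 × 590 = 590
  H–H: 1 × 452 = 452
  Σ(broken) = 2754 kJ
Bonds formed (products):
  C–C: 1 × 361 = 361
  C–H: 6 × 428 = 2568
  Σ(formed) = 2929 kJ
ΔH = Σ(broken) − Σ(formed) = 2754 − 2929 = −175 kJ

ΔH ≈ −175 kJ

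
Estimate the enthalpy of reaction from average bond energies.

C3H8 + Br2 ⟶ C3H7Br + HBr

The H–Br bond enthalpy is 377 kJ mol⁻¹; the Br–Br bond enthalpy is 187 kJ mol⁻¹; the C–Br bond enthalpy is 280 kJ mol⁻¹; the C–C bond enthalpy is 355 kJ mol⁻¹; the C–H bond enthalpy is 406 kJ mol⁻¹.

ΔH ≈ −64 kJ

Bonds broken (reactants):
  Br–Br: 1 × 187 = 187
  C–C: 2 × 355 = 710
  C–H: 8 × 406 = 3248
  Σ(broken) = 4145 kJ
Bonds formed (products):
  C–Br: 1 × 280 = 280
  C–C: 2 × 355 = 710
  C–H: 7 × 406 = 2842
  H–Br: 1 × 377 = 377
  Σ(formed) = 4209 kJ
ΔH = Σ(broken) − Σ(formed) = 4145 − 4209 = −64 kJ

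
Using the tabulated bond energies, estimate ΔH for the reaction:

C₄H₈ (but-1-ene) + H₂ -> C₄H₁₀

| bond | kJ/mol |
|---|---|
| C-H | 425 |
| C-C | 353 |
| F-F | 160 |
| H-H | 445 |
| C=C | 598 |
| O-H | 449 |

ΔH ≈ −160 kJ

Bonds broken (reactants):
  C-C: 2 × 353 = 706
  C-H: 8 × 425 = 3400
  C=C: 1 × 598 = 598
  H-H: 1 × 445 = 445
  Σ(broken) = 5149 kJ
Bonds formed (products):
  C-C: 3 × 353 = 1059
  C-H: 10 × 425 = 4250
  Σ(formed) = 5309 kJ
ΔH = Σ(broken) − Σ(formed) = 5149 − 5309 = −160 kJ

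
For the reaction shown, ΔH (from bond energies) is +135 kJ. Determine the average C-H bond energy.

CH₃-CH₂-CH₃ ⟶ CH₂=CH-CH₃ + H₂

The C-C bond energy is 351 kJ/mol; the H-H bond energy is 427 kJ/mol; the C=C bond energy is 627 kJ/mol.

D(C-H) ≈ 419 kJ/mol

Let D be the C-H bond energy.
Σ(broken) = 2×351 + 8×D = 702 + 8D
Σ(formed) = 1×351 + 6×D + 1×627 + 1×427 = 1405 + 6D
ΔH = Σ(broken) − Σ(formed) = (702 + 8D) − (1405 + 6D) = −703 + 2D
Setting this equal to +135 kJ gives 2D = 838, so D = 419 kJ/mol.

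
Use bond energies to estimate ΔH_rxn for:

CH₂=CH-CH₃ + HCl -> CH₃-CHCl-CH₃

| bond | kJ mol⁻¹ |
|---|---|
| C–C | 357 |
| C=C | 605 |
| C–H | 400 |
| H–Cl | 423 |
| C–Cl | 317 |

Bonds broken (reactants):
  C–C: 1 × 357 = 357
  C–H: 6 × 400 = 2400
  C=C: 1 × 605 = 605
  H–Cl: 1 × 423 = 423
  Σ(broken) = 3785 kJ
Bonds formed (products):
  C–C: 2 × 357 = 714
  C–Cl: 1 × 317 = 317
  C–H: 7 × 400 = 2800
  Σ(formed) = 3831 kJ
ΔH = Σ(broken) − Σ(formed) = 3785 − 3831 = −46 kJ

ΔH ≈ −46 kJ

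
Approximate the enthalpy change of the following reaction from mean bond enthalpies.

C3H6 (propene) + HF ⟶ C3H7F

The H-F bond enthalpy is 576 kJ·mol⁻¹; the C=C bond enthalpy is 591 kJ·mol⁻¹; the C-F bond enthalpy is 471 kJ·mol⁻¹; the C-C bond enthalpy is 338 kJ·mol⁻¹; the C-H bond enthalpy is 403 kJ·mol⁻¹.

ΔH ≈ −45 kJ

Bonds broken (reactants):
  C-C: 1 × 338 = 338
  C-H: 6 × 403 = 2418
  C=C: 1 × 591 = 591
  H-F: 1 × 576 = 576
  Σ(broken) = 3923 kJ
Bonds formed (products):
  C-C: 2 × 338 = 676
  C-F: 1 × 471 = 471
  C-H: 7 × 403 = 2821
  Σ(formed) = 3968 kJ
ΔH = Σ(broken) − Σ(formed) = 3923 − 3968 = −45 kJ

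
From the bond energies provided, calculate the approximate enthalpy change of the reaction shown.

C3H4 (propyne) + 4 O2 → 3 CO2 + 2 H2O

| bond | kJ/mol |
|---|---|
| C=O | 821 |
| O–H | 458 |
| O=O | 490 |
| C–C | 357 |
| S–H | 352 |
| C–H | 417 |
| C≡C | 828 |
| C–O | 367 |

Bonds broken (reactants):
  C≡C: 1 × 828 = 828
  C–C: 1 × 357 = 357
  C–H: 4 × 417 = 1668
  O=O: 4 × 490 = 1960
  Σ(broken) = 4813 kJ
Bonds formed (products):
  C=O: 6 × 821 = 4926
  O–H: 4 × 458 = 1832
  Σ(formed) = 6758 kJ
ΔH = Σ(broken) − Σ(formed) = 4813 − 6758 = −1945 kJ

ΔH ≈ −1945 kJ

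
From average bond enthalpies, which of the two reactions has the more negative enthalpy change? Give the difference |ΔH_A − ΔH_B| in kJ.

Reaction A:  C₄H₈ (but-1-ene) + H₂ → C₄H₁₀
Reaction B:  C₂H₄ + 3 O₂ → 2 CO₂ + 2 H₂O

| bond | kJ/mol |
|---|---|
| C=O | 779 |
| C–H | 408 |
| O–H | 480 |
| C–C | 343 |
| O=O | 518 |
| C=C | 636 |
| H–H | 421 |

Reaction A:
  Bonds broken (reactants):
    C–C: 2 × 343 = 686
    C–H: 8 × 408 = 3264
    C=C: 1 × 636 = 636
    H–H: 1 × 421 = 421
    Σ(broken) = 5007 kJ
  Bonds formed (products):
    C–C: 3 × 343 = 1029
    C–H: 10 × 408 = 4080
    Σ(formed) = 5109 kJ
  ΔH_A = 5007 − 5109 = −102 kJ
Reaction B:
  Bonds broken (reactants):
    C–H: 4 × 408 = 1632
    C=C: 1 × 636 = 636
    O=O: 3 × 518 = 1554
    Σ(broken) = 3822 kJ
  Bonds formed (products):
    C=O: 4 × 779 = 3116
    O–H: 4 × 480 = 1920
    Σ(formed) = 5036 kJ
  ΔH_B = 3822 − 5036 = −1214 kJ
ΔH_A − ΔH_B = +1112 kJ, so reaction B has the more negative ΔH; |ΔH_A − ΔH_B| = 1112 kJ.

Reaction B, by 1112 kJ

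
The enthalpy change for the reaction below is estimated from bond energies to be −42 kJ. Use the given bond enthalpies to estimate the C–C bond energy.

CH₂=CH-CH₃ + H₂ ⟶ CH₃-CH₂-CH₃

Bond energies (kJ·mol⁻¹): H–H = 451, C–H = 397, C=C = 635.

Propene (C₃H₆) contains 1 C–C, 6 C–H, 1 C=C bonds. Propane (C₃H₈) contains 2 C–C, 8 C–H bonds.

Let D be the C–C bond energy.
Σ(broken) = 1×D + 6×397 + 1×635 + 1×451 = 3468 + D
Σ(formed) = 2×D + 8×397 = 3176 + 2D
ΔH = Σ(broken) − Σ(formed) = (3468 + D) − (3176 + 2D) = +292 − D
Setting this equal to −42 kJ gives D = 334 kJ/mol.

D(C–C) ≈ 334 kJ/mol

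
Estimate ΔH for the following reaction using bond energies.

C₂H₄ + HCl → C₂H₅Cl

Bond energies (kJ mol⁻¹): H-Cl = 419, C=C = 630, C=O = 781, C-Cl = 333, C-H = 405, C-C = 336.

ΔH ≈ −25 kJ

Bonds broken (reactants):
  C-H: 4 × 405 = 1620
  C=C: 1 × 630 = 630
  H-Cl: 1 × 419 = 419
  Σ(broken) = 2669 kJ
Bonds formed (products):
  C-C: 1 × 336 = 336
  C-Cl: 1 × 333 = 333
  C-H: 5 × 405 = 2025
  Σ(formed) = 2694 kJ
ΔH = Σ(broken) − Σ(formed) = 2669 − 2694 = −25 kJ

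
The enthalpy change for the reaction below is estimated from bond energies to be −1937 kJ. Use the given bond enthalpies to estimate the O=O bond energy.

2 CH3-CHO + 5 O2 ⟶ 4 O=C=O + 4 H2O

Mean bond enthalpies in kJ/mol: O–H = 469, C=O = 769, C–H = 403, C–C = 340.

Let D be the O=O bond energy.
Σ(broken) = 2×340 + 8×403 + 2×769 + 5×D = 5442 + 5D
Σ(formed) = 8×769 + 8×469 = 9904
ΔH = Σ(broken) − Σ(formed) = (5442 + 5D) − (9904) = −4462 + 5D
Setting this equal to −1937 kJ gives 5D = 2525, so D = 505 kJ/mol.

D(O=O) ≈ 505 kJ/mol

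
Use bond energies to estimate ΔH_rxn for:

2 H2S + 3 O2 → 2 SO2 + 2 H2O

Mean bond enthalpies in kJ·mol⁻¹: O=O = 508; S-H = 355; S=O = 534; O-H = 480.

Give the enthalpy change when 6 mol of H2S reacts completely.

Bonds broken (reactants):
  O=O: 3 × 508 = 1524
  S-H: 4 × 355 = 1420
  Σ(broken) = 2944 kJ
Bonds formed (products):
  O-H: 4 × 480 = 1920
  S=O: 4 × 534 = 2136
  Σ(formed) = 4056 kJ
ΔH = Σ(broken) − Σ(formed) = 2944 − 4056 = −1112 kJ
For 3× the reaction as written: 3 × (−1112) = −3336 kJ

ΔH = −3336 kJ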